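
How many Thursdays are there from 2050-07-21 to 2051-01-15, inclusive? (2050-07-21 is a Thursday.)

26

2050-07-21 is a Thursday; the first Thursday on or after it is 2050-07-21.
From 2050-07-21 to 2051-01-15: 10 + 31 + 30 + 31 + 30 + 31 + 15 = 178 days (rest of July, August, September, October, November, December, January).
178 ÷ 7 = 25 full weeks with remainder 3, so 25 more Thursdays after the first → 26.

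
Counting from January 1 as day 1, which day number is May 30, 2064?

151

Days in months before May: 31 + 29 + 31 + 30 = 121.
Plus 30 days into May → day 151.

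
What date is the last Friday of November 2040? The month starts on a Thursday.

November 30, 2040

November 2040 begins on a Thursday, so the first Friday is November 2 (1 day later).
November 2040 has 30 days. Adding weeks: 2, 9, 16, 23, 30 — the last one ≤ 30 is the 30th.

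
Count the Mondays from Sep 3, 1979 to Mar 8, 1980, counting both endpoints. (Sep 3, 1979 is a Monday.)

27

Sep 3, 1979 is a Monday; the first Monday on or after it is Sep 3, 1979.
From Sep 3, 1979 to Mar 8, 1980: 27 + 31 + 30 + 31 + 31 + 29 + 8 = 187 days (rest of Sep, Oct, Nov, Dec, Jan, Feb, Mar).
187 ÷ 7 = 26 full weeks with remainder 5, so 26 more Mondays after the first → 27.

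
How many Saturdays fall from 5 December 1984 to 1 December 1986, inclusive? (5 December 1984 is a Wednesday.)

5 December 1984 is a Wednesday; the first Saturday on or after it is 8 December 1984 (3 days later).
From 8 December 1984 to 1 December 1986: 23 + 365 + 335 = 723 days (rest of 1984, 1985, to 1 December 1986 in 1986).
723 ÷ 7 = 103 full weeks with remainder 2, so 103 more Saturdays after the first → 104.

104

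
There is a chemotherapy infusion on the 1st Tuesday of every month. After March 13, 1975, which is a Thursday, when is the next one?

April 1, 1975

March 1975 starts on a Saturday, so its 1st Tuesday is March 4, 1975 (3 days in).
That is not after March 13, 1975, so look at April 1975.
April 1975 starts on a Tuesday, so its 1st Tuesday is April 1, 1975.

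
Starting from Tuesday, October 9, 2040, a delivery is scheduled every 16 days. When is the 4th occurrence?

The 4th occurrence is 3 intervals after the first: 3 × 16 = 48 days after October 9, 2040.
October has 31 days — 22 days to the end of October leaves 26.
26 days into November → November 26, 2040.

November 26, 2040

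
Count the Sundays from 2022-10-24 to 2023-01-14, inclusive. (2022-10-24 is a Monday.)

11

2022-10-24 is a Monday; the first Sunday on or after it is 2022-10-30 (6 days later).
From 2022-10-30 to 2023-01-14: 1 + 30 + 31 + 14 = 76 days (rest of October, November, December, January).
76 ÷ 7 = 10 full weeks with remainder 6, so 10 more Sundays after the first → 11.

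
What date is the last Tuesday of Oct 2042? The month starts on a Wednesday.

Oct 28, 2042

Oct 2042 begins on a Wednesday, so the first Tuesday is Oct 7 (6 days later).
Oct 2042 has 31 days. Adding weeks: 7, 14, 21, 28 — the last one ≤ 31 is the 28th.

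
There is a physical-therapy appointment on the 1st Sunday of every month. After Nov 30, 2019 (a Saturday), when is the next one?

Nov 2019 starts on a Friday, so its 1st Sunday is Nov 3, 2019 (2 days in).
That is not after Nov 30, 2019, so look at Dec 2019.
Dec 2019 starts on a Sunday, so its 1st Sunday is Dec 1, 2019.

Dec 1, 2019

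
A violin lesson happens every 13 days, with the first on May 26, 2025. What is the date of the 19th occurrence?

January 15, 2026

The 19th occurrence is 18 intervals after the first: 18 × 13 = 234 days after May 26, 2025.
May has 31 days — 5 days to the end of May leaves 229.
June has 30 days (199 left).
July has 31 days (168 left).
August has 31 days (137 left).
September has 30 days (107 left).
October has 31 days (76 left).
November has 30 days (46 left).
December has 31 days (15 left).
15 days into January → January 15, 2026.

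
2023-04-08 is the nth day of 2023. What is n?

98

Days in months before April: 31 + 28 + 31 = 90.
Plus 8 days into April → day 98.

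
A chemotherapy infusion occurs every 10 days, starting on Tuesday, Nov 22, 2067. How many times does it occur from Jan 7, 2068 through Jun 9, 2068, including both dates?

16

Occurrences land 10·i days after Nov 22, 2067 for i = 0, 1, 2, …
Jan 7, 2068 is 46 days after the start; 46 ÷ 10 = 4 remainder 6; since the remainder is 6, round up to i = 5. First occurrence in the window: #6 on Jan 11, 2068 (5×10 = 50 days in).
Jun 9, 2068 is 200 days after the start; 200 ÷ 10 = 20 remainder 0. Last occurrence in the window: #21 on Jun 9, 2068.
Occurrences #6 through #21: 16 in total.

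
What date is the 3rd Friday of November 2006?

November 2006 begins on a Wednesday, so the first Friday is November 3 (2 days later).
The 3rd Friday is 2 weeks later: 3 + 14 = 17.

November 17, 2006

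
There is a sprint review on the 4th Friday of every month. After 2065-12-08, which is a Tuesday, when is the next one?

December 2065 starts on a Tuesday; its first Friday is the 4th, so the 4th Friday is the 25th — 2065-12-25.
2065-12-25 is after 2065-12-08, so that is the next one.

2065-12-25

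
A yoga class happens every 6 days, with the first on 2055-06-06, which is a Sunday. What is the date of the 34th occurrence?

The 34th occurrence is 33 intervals after the first: 33 × 6 = 198 days after 2055-06-06.
June has 30 days — 24 days to the end of June leaves 174.
July has 31 days (143 left).
August has 31 days (112 left).
September has 30 days (82 left).
October has 31 days (51 left).
November has 30 days (21 left).
21 days into December → 2055-12-21.

2055-12-21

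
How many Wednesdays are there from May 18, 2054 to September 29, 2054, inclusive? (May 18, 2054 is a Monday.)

May 18, 2054 is a Monday; the first Wednesday on or after it is May 20, 2054 (2 days later).
From May 20, 2054 to September 29, 2054: 11 + 30 + 31 + 31 + 29 = 132 days (rest of May, June, July, August, September).
132 ÷ 7 = 18 full weeks with remainder 6, so 18 more Wednesdays after the first → 19.

19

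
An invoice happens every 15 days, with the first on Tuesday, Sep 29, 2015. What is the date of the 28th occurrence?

The 28th occurrence is 27 intervals after the first: 27 × 15 = 405 days after Sep 29, 2015.
Sep has 30 days — 1 day to the end of Sep leaves 404.
From end of Sep to end of 2015 is 92 days (312 left).
Jan has 31 days (281 left).
Feb has 29 days (252 left).
Mar has 31 days (221 left).
Apr has 30 days (191 left).
May has 31 days (160 left).
Jun has 30 days (130 left).
Jul has 31 days (99 left).
Aug has 31 days (68 left).
Sep has 30 days (38 left).
Oct has 31 days (7 left).
7 days into Nov → Nov 7, 2016.

Nov 7, 2016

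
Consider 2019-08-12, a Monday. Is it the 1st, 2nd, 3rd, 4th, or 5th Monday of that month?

Day 12 falls in week ⌈12/7⌉ of the month.
Days 1–7 hold the 1st Monday, 8–14 the 2nd, 15–21 the 3rd, 22–28 the 4th, 29–31 the 5th.
12 is in the range for the 2nd.

2nd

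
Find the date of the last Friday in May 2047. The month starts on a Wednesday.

May 2047 begins on a Wednesday, so the first Friday is May 3 (2 days later).
May 2047 has 31 days. Adding weeks: 3, 10, 17, 24, 31 — the last one ≤ 31 is the 31st.

May 31, 2047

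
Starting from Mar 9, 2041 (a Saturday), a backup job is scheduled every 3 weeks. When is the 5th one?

The 5th occurrence is 4 intervals after the first: 4 × 21 = 84 days after Mar 9, 2041.
Mar has 31 days — 22 days to the end of Mar leaves 62.
Apr has 30 days (32 left).
May has 31 days (1 left).
1 day into Jun → Jun 1, 2041.

Jun 1, 2041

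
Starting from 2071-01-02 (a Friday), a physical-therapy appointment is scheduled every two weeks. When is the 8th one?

2071-04-10

The 8th occurrence is 7 intervals after the first: 7 × 14 = 98 days after 2071-01-02.
January has 31 days — 29 days to the end of January leaves 69.
February has 28 days (41 left).
March has 31 days (10 left).
10 days into April → 2071-04-10.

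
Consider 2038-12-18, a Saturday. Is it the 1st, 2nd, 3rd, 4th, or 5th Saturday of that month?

3rd

Day 18 falls in week ⌈18/7⌉ of the month.
Days 1–7 hold the 1st Saturday, 8–14 the 2nd, 15–21 the 3rd, 22–28 the 4th, 29–31 the 5th.
18 is in the range for the 3rd.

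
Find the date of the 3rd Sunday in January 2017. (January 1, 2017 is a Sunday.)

January 2017 begins on a Sunday, so the first Sunday is January 1.
The 3rd Sunday is 2 weeks later: 1 + 14 = 15.

2017-01-15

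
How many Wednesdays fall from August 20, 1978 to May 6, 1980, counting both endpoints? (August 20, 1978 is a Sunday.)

89

August 20, 1978 is a Sunday; the first Wednesday on or after it is August 23, 1978 (3 days later).
From August 23, 1978 to May 6, 1980: 130 + 365 + 127 = 622 days (rest of 1978, 1979, to May 6, 1980 in 1980).
622 ÷ 7 = 88 full weeks with remainder 6, so 88 more Wednesdays after the first → 89.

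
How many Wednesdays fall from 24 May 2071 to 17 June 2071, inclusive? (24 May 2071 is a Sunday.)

24 May 2071 is a Sunday; the first Wednesday on or after it is 27 May 2071 (3 days later).
From 27 May 2071 to 17 June 2071: 4 + 17 = 21 days (rest of May, June).
21 ÷ 7 = 3 full weeks with remainder 0, so 3 more Wednesdays after the first → 4.

4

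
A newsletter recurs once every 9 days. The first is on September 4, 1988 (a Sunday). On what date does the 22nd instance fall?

March 12, 1989

The 22nd occurrence is 21 intervals after the first: 21 × 9 = 189 days after September 4, 1988.
September has 30 days — 26 days to the end of September leaves 163.
October has 31 days (132 left).
November has 30 days (102 left).
December has 31 days (71 left).
January has 31 days (40 left).
February has 28 days (12 left).
12 days into March → March 12, 1989.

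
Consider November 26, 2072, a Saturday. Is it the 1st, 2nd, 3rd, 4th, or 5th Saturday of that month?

Day 26 falls in week ⌈26/7⌉ of the month.
Days 1–7 hold the 1st Saturday, 8–14 the 2nd, 15–21 the 3rd, 22–28 the 4th, 29–31 the 5th.
26 is in the range for the 4th.

4th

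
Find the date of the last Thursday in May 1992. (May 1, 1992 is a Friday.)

May 28, 1992

May 1992 begins on a Friday, so the first Thursday is May 7 (6 days later).
May 1992 has 31 days. Adding weeks: 7, 14, 21, 28 — the last one ≤ 31 is the 28th.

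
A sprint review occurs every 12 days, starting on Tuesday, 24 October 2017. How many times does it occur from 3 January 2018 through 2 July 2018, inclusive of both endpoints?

Occurrences land 12·i days after 24 October 2017 for i = 0, 1, 2, …
3 January 2018 is 71 days after the start; 71 ÷ 12 = 5 remainder 11; since the remainder is 11, round up to i = 6. First occurrence in the window: #7 on 4 January 2018 (6×12 = 72 days in).
2 July 2018 is 251 days after the start; 251 ÷ 12 = 20 remainder 11. Last occurrence in the window: #21 on 21 June 2018.
Occurrences #7 through #21: 15 in total.

15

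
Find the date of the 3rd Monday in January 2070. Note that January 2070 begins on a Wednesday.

January 2070 begins on a Wednesday, so the first Monday is January 6 (5 days later).
The 3rd Monday is 2 weeks later: 6 + 14 = 20.

January 20, 2070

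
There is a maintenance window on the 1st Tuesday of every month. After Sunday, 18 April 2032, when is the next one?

April 2032 starts on a Thursday, so its 1st Tuesday is 6 April 2032 (5 days in).
That is not after 18 April 2032, so look at May 2032.
May 2032 starts on a Saturday, so its 1st Tuesday is 4 May 2032 (3 days in).

4 May 2032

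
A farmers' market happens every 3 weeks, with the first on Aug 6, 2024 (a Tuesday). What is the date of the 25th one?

Dec 23, 2025

The 25th occurrence is 24 intervals after the first: 24 × 21 = 504 days after Aug 6, 2024.
Aug has 31 days — 25 days to the end of Aug leaves 479.
From end of Aug to end of 2024 is 122 days (357 left).
Jan has 31 days (326 left).
Feb has 28 days (298 left).
Mar has 31 days (267 left).
Apr has 30 days (237 left).
May has 31 days (206 left).
Jun has 30 days (176 left).
Jul has 31 days (145 left).
Aug has 31 days (114 left).
Sep has 30 days (84 left).
Oct has 31 days (53 left).
Nov has 30 days (23 left).
23 days into Dec → Dec 23, 2025.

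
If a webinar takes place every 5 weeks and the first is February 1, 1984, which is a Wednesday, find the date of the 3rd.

April 11, 1984

The 3rd occurrence is 2 intervals after the first: 2 × 35 = 70 days after February 1, 1984.
February has 29 days — 28 days to the end of February leaves 42.
March has 31 days (11 left).
11 days into April → April 11, 1984.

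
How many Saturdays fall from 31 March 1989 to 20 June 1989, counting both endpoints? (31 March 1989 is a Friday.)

12

31 March 1989 is a Friday; the first Saturday on or after it is 1 April 1989 (1 day later).
From 1 April 1989 to 20 June 1989: 29 + 31 + 20 = 80 days (rest of April, May, June).
80 ÷ 7 = 11 full weeks with remainder 3, so 11 more Saturdays after the first → 12.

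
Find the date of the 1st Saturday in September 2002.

7 September 2002

The first Saturday of September 2002 is September 7.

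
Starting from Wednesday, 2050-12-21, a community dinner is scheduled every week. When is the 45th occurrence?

2051-10-25

The 45th occurrence is 44 intervals after the first: 44 × 7 = 308 days after 2050-12-21.
December has 31 days — 10 days to the end of December leaves 298.
January has 31 days (267 left).
February has 28 days (239 left).
March has 31 days (208 left).
April has 30 days (178 left).
May has 31 days (147 left).
June has 30 days (117 left).
July has 31 days (86 left).
August has 31 days (55 left).
September has 30 days (25 left).
25 days into October → 2051-10-25.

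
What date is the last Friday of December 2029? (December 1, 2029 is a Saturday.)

December 28, 2029

December 2029 begins on a Saturday, so the first Friday is December 7 (6 days later).
December 2029 has 31 days. Adding weeks: 7, 14, 21, 28 — the last one ≤ 31 is the 28th.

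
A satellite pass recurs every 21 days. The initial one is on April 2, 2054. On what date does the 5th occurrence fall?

The 5th occurrence is 4 intervals after the first: 4 × 21 = 84 days after April 2, 2054.
April has 30 days — 28 days to the end of April leaves 56.
May has 31 days (25 left).
25 days into June → June 25, 2054.

June 25, 2054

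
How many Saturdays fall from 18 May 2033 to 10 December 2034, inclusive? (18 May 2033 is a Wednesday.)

82

18 May 2033 is a Wednesday; the first Saturday on or after it is 21 May 2033 (3 days later).
From 21 May 2033 to 10 December 2034: 224 + 344 = 568 days (rest of 2033, to 10 December 2034 in 2034).
568 ÷ 7 = 81 full weeks with remainder 1, so 81 more Saturdays after the first → 82.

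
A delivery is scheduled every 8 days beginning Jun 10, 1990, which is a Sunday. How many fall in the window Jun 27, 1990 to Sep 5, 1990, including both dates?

Occurrences land 8·i days after Jun 10, 1990 for i = 0, 1, 2, …
Jun 27, 1990 is 17 days after the start; 17 ÷ 8 = 2 remainder 1; since the remainder is 1, round up to i = 3. First occurrence in the window: #4 on Jul 4, 1990 (3×8 = 24 days in).
Sep 5, 1990 is 87 days after the start; 87 ÷ 8 = 10 remainder 7. Last occurrence in the window: #11 on Aug 29, 1990.
Occurrences #4 through #11: 8 in total.

8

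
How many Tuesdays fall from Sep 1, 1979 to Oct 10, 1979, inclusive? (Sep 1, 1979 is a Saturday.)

Sep 1, 1979 is a Saturday; the first Tuesday on or after it is Sep 4, 1979 (3 days later).
From Sep 4, 1979 to Oct 10, 1979: 26 + 10 = 36 days (rest of Sep, Oct).
36 ÷ 7 = 5 full weeks with remainder 1, so 5 more Tuesdays after the first → 6.

6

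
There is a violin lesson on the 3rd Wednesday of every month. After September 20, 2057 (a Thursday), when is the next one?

October 17, 2057

September 2057 starts on a Saturday; its first Wednesday is the 5th, so the 3rd Wednesday is the 19th — September 19, 2057.
That is not after September 20, 2057, so look at October 2057.
October 2057 starts on a Monday; its first Wednesday is the 3rd, so the 3rd Wednesday is the 17th — October 17, 2057.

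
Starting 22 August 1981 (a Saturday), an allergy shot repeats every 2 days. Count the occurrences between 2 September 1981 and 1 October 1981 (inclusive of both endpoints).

Occurrences land 2·i days after 22 August 1981 for i = 0, 1, 2, …
2 September 1981 is 11 days after the start; 11 ÷ 2 = 5 remainder 1; since the remainder is 1, round up to i = 6. First occurrence in the window: #7 on 3 September 1981 (6×2 = 12 days in).
1 October 1981 is 40 days after the start; 40 ÷ 2 = 20 remainder 0. Last occurrence in the window: #21 on 1 October 1981.
Occurrences #7 through #21: 15 in total.

15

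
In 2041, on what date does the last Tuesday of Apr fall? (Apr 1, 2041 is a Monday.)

Apr 2041 begins on a Monday, so the first Tuesday is Apr 2 (1 day later).
Apr 2041 has 30 days. Adding weeks: 2, 9, 16, 23, 30 — the last one ≤ 30 is the 30th.

Apr 30, 2041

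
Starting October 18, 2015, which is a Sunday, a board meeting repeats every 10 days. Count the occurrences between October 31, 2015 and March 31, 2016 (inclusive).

Occurrences land 10·i days after October 18, 2015 for i = 0, 1, 2, …
October 31, 2015 is 13 days after the start; 13 ÷ 10 = 1 remainder 3; since the remainder is 3, round up to i = 2. First occurrence in the window: #3 on November 7, 2015 (2×10 = 20 days in).
March 31, 2016 is 165 days after the start; 165 ÷ 10 = 16 remainder 5. Last occurrence in the window: #17 on March 26, 2016.
Occurrences #3 through #17: 15 in total.

15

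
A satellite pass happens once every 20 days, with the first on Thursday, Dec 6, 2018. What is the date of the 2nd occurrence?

The 2nd occurrence is 1 interval after the first: 1 × 20 = 20 days after Dec 6, 2018.
20 days later is Dec 26, 2018.

Dec 26, 2018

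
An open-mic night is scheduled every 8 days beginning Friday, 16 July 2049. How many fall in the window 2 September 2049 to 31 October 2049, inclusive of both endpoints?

Occurrences land 8·i days after 16 July 2049 for i = 0, 1, 2, …
2 September 2049 is 48 days after the start; 48 ÷ 8 = 6 remainder 0. First occurrence in the window: #7 on 2 September 2049 (6×8 = 48 days in).
31 October 2049 is 107 days after the start; 107 ÷ 8 = 13 remainder 3. Last occurrence in the window: #14 on 28 October 2049.
Occurrences #7 through #14: 8 in total.

8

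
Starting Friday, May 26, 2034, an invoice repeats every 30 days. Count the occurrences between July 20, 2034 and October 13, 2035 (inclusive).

15

Occurrences land 30·i days after May 26, 2034 for i = 0, 1, 2, …
July 20, 2034 is 55 days after the start; 55 ÷ 30 = 1 remainder 25; since the remainder is 25, round up to i = 2. First occurrence in the window: #3 on July 25, 2034 (2×30 = 60 days in).
October 13, 2035 is 505 days after the start; 505 ÷ 30 = 16 remainder 25. Last occurrence in the window: #17 on September 18, 2035.
Occurrences #3 through #17: 15 in total.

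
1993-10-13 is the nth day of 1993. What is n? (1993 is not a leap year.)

Days in months before October: 31 + 28 + 31 + 30 + 31 + 30 + 31 + 31 + 30 = 273.
Plus 13 days into October → day 286.

286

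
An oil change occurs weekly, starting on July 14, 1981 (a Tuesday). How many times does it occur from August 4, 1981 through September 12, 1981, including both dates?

Occurrences land 7·i days after July 14, 1981 for i = 0, 1, 2, …
August 4, 1981 is 21 days after the start; 21 ÷ 7 = 3 remainder 0. First occurrence in the window: #4 on August 4, 1981 (3×7 = 21 days in).
September 12, 1981 is 60 days after the start; 60 ÷ 7 = 8 remainder 4. Last occurrence in the window: #9 on September 8, 1981.
Occurrences #4 through #9: 6 in total.

6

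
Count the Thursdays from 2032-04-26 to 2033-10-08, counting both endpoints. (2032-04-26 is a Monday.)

76

2032-04-26 is a Monday; the first Thursday on or after it is 2032-04-29 (3 days later).
From 2032-04-29 to 2033-10-08: 246 + 281 = 527 days (rest of 2032, to 2033-10-08 in 2033).
527 ÷ 7 = 75 full weeks with remainder 2, so 75 more Thursdays after the first → 76.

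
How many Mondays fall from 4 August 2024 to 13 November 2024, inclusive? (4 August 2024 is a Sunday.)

4 August 2024 is a Sunday; the first Monday on or after it is 5 August 2024 (1 day later).
From 5 August 2024 to 13 November 2024: 26 + 30 + 31 + 13 = 100 days (rest of August, September, October, November).
100 ÷ 7 = 14 full weeks with remainder 2, so 14 more Mondays after the first → 15.

15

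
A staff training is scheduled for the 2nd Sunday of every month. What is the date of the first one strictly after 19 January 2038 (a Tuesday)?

January 2038 starts on a Friday; its first Sunday is the 3rd, so the 2nd Sunday is the 10th — 10 January 2038.
That is not after 19 January 2038, so look at February 2038.
February 2038 starts on a Monday; its first Sunday is the 7th, so the 2nd Sunday is the 14th — 14 February 2038.

14 February 2038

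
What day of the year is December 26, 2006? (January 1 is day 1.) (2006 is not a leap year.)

360

Days in months before December: 31 + 28 + 31 + 30 + 31 + 30 + 31 + 31 + 30 + 31 + 30 = 334.
Plus 26 days into December → day 360.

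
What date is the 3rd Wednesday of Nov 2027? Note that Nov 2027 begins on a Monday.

Nov 2027 begins on a Monday, so the first Wednesday is Nov 3 (2 days later).
The 3rd Wednesday is 2 weeks later: 3 + 14 = 17.

Nov 17, 2027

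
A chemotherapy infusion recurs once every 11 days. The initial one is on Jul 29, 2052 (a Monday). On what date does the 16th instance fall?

Jan 10, 2053

The 16th occurrence is 15 intervals after the first: 15 × 11 = 165 days after Jul 29, 2052.
Jul has 31 days — 2 days to the end of Jul leaves 163.
Aug has 31 days (132 left).
Sep has 30 days (102 left).
Oct has 31 days (71 left).
Nov has 30 days (41 left).
Dec has 31 days (10 left).
10 days into Jan → Jan 10, 2053.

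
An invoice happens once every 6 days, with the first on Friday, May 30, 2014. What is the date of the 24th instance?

The 24th occurrence is 23 intervals after the first: 23 × 6 = 138 days after May 30, 2014.
May has 31 days — 1 day to the end of May leaves 137.
June has 30 days (107 left).
July has 31 days (76 left).
August has 31 days (45 left).
September has 30 days (15 left).
15 days into October → October 15, 2014.

October 15, 2014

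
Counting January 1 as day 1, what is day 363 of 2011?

Jan has 31 days (363 − 31 = 332 remain).
Feb has 28 days (332 − 28 = 304 remain).
Mar has 31 days (304 − 31 = 273 remain).
Apr has 30 days (273 − 30 = 243 remain).
May has 31 days (243 − 31 = 212 remain).
Jun has 30 days (212 − 30 = 182 remain).
Jul has 31 days (182 − 31 = 151 remain).
Aug has 31 days (151 − 31 = 120 remain).
Sep has 30 days (120 − 30 = 90 remain).
Oct has 31 days (90 − 31 = 59 remain).
Nov has 30 days (59 − 30 = 29 remain).
29 into Dec → Dec 29.

Dec 29, 2011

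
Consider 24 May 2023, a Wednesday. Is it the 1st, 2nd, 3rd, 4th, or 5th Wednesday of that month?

4th

Day 24 falls in week ⌈24/7⌉ of the month.
Days 1–7 hold the 1st Wednesday, 8–14 the 2nd, 15–21 the 3rd, 22–28 the 4th, 29–31 the 5th.
24 is in the range for the 4th.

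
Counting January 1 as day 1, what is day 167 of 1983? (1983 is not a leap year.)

January has 31 days (167 − 31 = 136 remain).
February has 28 days (136 − 28 = 108 remain).
March has 31 days (108 − 31 = 77 remain).
April has 30 days (77 − 30 = 47 remain).
May has 31 days (47 − 31 = 16 remain).
16 into June → June 16.

16 June 1983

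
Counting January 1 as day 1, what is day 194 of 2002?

Jul 13, 2002

Jan has 31 days (194 − 31 = 163 remain).
Feb has 28 days (163 − 28 = 135 remain).
Mar has 31 days (135 − 31 = 104 remain).
Apr has 30 days (104 − 30 = 74 remain).
May has 31 days (74 − 31 = 43 remain).
Jun has 30 days (43 − 30 = 13 remain).
13 into Jul → Jul 13.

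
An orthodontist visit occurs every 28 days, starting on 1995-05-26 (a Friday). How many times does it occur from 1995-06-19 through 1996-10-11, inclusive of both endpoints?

Occurrences land 28·i days after 1995-05-26 for i = 0, 1, 2, …
1995-06-19 is 24 days after the start; 24 ÷ 28 = 0 remainder 24; since the remainder is 24, round up to i = 1. First occurrence in the window: #2 on 1995-06-23 (1×28 = 28 days in).
1996-10-11 is 504 days after the start; 504 ÷ 28 = 18 remainder 0. Last occurrence in the window: #19 on 1996-10-11.
Occurrences #2 through #19: 18 in total.

18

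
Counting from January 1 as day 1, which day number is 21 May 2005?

Days in months before May: 31 + 28 + 31 + 30 = 120.
Plus 21 days into May → day 141.

141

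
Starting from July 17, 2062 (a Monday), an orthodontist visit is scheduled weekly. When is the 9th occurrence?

The 9th occurrence is 8 intervals after the first: 8 × 7 = 56 days after July 17, 2062.
July has 31 days — 14 days to the end of July leaves 42.
August has 31 days (11 left).
11 days into September → September 11, 2062.

September 11, 2062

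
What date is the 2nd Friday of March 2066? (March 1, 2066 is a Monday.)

12 March 2066

March 2066 begins on a Monday, so the first Friday is March 5 (4 days later).
The 2nd Friday is 1 weeks later: 5 + 7 = 12.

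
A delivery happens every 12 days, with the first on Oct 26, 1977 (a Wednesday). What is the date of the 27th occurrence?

The 27th occurrence is 26 intervals after the first: 26 × 12 = 312 days after Oct 26, 1977.
Oct has 31 days — 5 days to the end of Oct leaves 307.
Nov has 30 days (277 left).
Dec has 31 days (246 left).
Jan has 31 days (215 left).
Feb has 28 days (187 left).
Mar has 31 days (156 left).
Apr has 30 days (126 left).
May has 31 days (95 left).
Jun has 30 days (65 left).
Jul has 31 days (34 left).
Aug has 31 days (3 left).
3 days into Sep → Sep 3, 1978.

Sep 3, 1978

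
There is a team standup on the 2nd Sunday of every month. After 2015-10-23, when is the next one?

2015-11-08

October 2015 starts on a Thursday; its first Sunday is the 4th, so the 2nd Sunday is the 11th — 2015-10-11.
That is not after 2015-10-23, so look at November 2015.
November 2015 starts on a Sunday; its first Sunday is the 1st, so the 2nd Sunday is the 8th — 2015-11-08.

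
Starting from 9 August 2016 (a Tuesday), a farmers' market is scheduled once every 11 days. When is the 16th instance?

The 16th occurrence is 15 intervals after the first: 15 × 11 = 165 days after 9 August 2016.
August has 31 days — 22 days to the end of August leaves 143.
September has 30 days (113 left).
October has 31 days (82 left).
November has 30 days (52 left).
December has 31 days (21 left).
21 days into January → 21 January 2017.

21 January 2017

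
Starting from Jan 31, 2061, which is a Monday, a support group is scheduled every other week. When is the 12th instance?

Jul 4, 2061

The 12th occurrence is 11 intervals after the first: 11 × 14 = 154 days after Jan 31, 2061.
Jan has 31 days — 0 days to the end of Jan leaves 154.
Feb has 28 days (126 left).
Mar has 31 days (95 left).
Apr has 30 days (65 left).
May has 31 days (34 left).
Jun has 30 days (4 left).
4 days into Jul → Jul 4, 2061.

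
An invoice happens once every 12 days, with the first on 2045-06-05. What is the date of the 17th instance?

The 17th occurrence is 16 intervals after the first: 16 × 12 = 192 days after 2045-06-05.
June has 30 days — 25 days to the end of June leaves 167.
July has 31 days (136 left).
August has 31 days (105 left).
September has 30 days (75 left).
October has 31 days (44 left).
November has 30 days (14 left).
14 days into December → 2045-12-14.

2045-12-14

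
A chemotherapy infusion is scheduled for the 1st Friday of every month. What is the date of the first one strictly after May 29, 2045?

May 2045 starts on a Monday, so its 1st Friday is May 5, 2045 (4 days in).
That is not after May 29, 2045, so look at Jun 2045.
Jun 2045 starts on a Thursday, so its 1st Friday is Jun 2, 2045 (1 day in).

Jun 2, 2045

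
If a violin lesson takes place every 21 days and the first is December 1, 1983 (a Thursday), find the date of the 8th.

April 26, 1984

The 8th occurrence is 7 intervals after the first: 7 × 21 = 147 days after December 1, 1983.
December has 31 days — 30 days to the end of December leaves 117.
January has 31 days (86 left).
February has 29 days (57 left).
March has 31 days (26 left).
26 days into April → April 26, 1984.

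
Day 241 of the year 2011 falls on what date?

January has 31 days (241 − 31 = 210 remain).
February has 28 days (210 − 28 = 182 remain).
March has 31 days (182 − 31 = 151 remain).
April has 30 days (151 − 30 = 121 remain).
May has 31 days (121 − 31 = 90 remain).
June has 30 days (90 − 30 = 60 remain).
July has 31 days (60 − 31 = 29 remain).
29 into August → August 29.

29 August 2011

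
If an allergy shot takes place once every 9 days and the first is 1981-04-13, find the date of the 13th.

1981-07-30

The 13th occurrence is 12 intervals after the first: 12 × 9 = 108 days after 1981-04-13.
April has 30 days — 17 days to the end of April leaves 91.
May has 31 days (60 left).
June has 30 days (30 left).
30 days into July → 1981-07-30.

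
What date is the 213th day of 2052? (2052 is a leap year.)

2052-07-31

January has 31 days (213 − 31 = 182 remain).
February has 29 days (182 − 29 = 153 remain).
March has 31 days (153 − 31 = 122 remain).
April has 30 days (122 − 30 = 92 remain).
May has 31 days (92 − 31 = 61 remain).
June has 30 days (61 − 30 = 31 remain).
31 into July → July 31.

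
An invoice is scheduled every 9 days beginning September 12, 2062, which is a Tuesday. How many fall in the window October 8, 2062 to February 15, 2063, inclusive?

15

Occurrences land 9·i days after September 12, 2062 for i = 0, 1, 2, …
October 8, 2062 is 26 days after the start; 26 ÷ 9 = 2 remainder 8; since the remainder is 8, round up to i = 3. First occurrence in the window: #4 on October 9, 2062 (3×9 = 27 days in).
February 15, 2063 is 156 days after the start; 156 ÷ 9 = 17 remainder 3. Last occurrence in the window: #18 on February 12, 2063.
Occurrences #4 through #18: 15 in total.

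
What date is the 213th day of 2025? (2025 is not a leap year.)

Aug 1, 2025

Jan has 31 days (213 − 31 = 182 remain).
Feb has 28 days (182 − 28 = 154 remain).
Mar has 31 days (154 − 31 = 123 remain).
Apr has 30 days (123 − 30 = 93 remain).
May has 31 days (93 − 31 = 62 remain).
Jun has 30 days (62 − 30 = 32 remain).
Jul has 31 days (32 − 31 = 1 remain).
1 into Aug → Aug 1.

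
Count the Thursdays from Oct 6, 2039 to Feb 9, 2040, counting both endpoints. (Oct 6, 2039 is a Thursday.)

Oct 6, 2039 is a Thursday; the first Thursday on or after it is Oct 6, 2039.
From Oct 6, 2039 to Feb 9, 2040: 25 + 30 + 31 + 31 + 9 = 126 days (rest of Oct, Nov, Dec, Jan, Feb).
126 ÷ 7 = 18 full weeks with remainder 0, so 18 more Thursdays after the first → 19.

19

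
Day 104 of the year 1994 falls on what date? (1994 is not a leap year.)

1994-04-14

January has 31 days (104 − 31 = 73 remain).
February has 28 days (73 − 28 = 45 remain).
March has 31 days (45 − 31 = 14 remain).
14 into April → April 14.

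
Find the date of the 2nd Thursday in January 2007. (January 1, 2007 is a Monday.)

11 January 2007

January 2007 begins on a Monday, so the first Thursday is January 4 (3 days later).
The 2nd Thursday is 1 weeks later: 4 + 7 = 11.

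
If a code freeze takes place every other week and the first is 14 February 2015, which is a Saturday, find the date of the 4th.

The 4th occurrence is 3 intervals after the first: 3 × 14 = 42 days after 14 February 2015.
February has 28 days — 14 days to the end of February leaves 28.
28 days into March → 28 March 2015.

28 March 2015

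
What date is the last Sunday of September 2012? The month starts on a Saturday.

September 2012 begins on a Saturday, so the first Sunday is September 2 (1 day later).
September 2012 has 30 days. Adding weeks: 2, 9, 16, 23, 30 — the last one ≤ 30 is the 30th.

2012-09-30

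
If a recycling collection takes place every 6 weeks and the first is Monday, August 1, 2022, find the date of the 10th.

The 10th occurrence is 9 intervals after the first: 9 × 42 = 378 days after August 1, 2022.
August has 31 days — 30 days to the end of August leaves 348.
September has 30 days (318 left).
October has 31 days (287 left).
November has 30 days (257 left).
December has 31 days (226 left).
January has 31 days (195 left).
February has 28 days (167 left).
March has 31 days (136 left).
April has 30 days (106 left).
May has 31 days (75 left).
June has 30 days (45 left).
July has 31 days (14 left).
14 days into August → August 14, 2023.

August 14, 2023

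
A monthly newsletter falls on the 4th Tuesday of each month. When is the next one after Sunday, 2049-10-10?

October 2049 starts on a Friday; its first Tuesday is the 5th, so the 4th Tuesday is the 26th — 2049-10-26.
2049-10-26 is after 2049-10-10, so that is the next one.

2049-10-26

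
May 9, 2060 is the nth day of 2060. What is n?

Days in months before May: 31 + 29 + 31 + 30 = 121.
Plus 9 days into May → day 130.

130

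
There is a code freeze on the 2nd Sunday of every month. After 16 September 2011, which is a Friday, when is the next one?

9 October 2011

September 2011 starts on a Thursday; its first Sunday is the 4th, so the 2nd Sunday is the 11th — 11 September 2011.
That is not after 16 September 2011, so look at October 2011.
October 2011 starts on a Saturday; its first Sunday is the 2nd, so the 2nd Sunday is the 9th — 9 October 2011.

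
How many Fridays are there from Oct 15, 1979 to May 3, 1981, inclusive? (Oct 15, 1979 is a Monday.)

81

Oct 15, 1979 is a Monday; the first Friday on or after it is Oct 19, 1979 (4 days later).
From Oct 19, 1979 to May 3, 1981: 73 + 366 + 123 = 562 days (rest of 1979, 1980, to May 3, 1981 in 1981).
562 ÷ 7 = 80 full weeks with remainder 2, so 80 more Fridays after the first → 81.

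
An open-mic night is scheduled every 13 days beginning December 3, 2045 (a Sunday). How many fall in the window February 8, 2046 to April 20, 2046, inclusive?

5

Occurrences land 13·i days after December 3, 2045 for i = 0, 1, 2, …
February 8, 2046 is 67 days after the start; 67 ÷ 13 = 5 remainder 2; since the remainder is 2, round up to i = 6. First occurrence in the window: #7 on February 19, 2046 (6×13 = 78 days in).
April 20, 2046 is 138 days after the start; 138 ÷ 13 = 10 remainder 8. Last occurrence in the window: #11 on April 12, 2046.
Occurrences #7 through #11: 5 in total.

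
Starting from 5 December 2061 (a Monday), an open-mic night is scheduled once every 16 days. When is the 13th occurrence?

15 June 2062

The 13th occurrence is 12 intervals after the first: 12 × 16 = 192 days after 5 December 2061.
December has 31 days — 26 days to the end of December leaves 166.
January has 31 days (135 left).
February has 28 days (107 left).
March has 31 days (76 left).
April has 30 days (46 left).
May has 31 days (15 left).
15 days into June → 15 June 2062.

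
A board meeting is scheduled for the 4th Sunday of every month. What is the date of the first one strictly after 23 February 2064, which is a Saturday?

February 2064 starts on a Friday; its first Sunday is the 3rd, so the 4th Sunday is the 24th — 24 February 2064.
24 February 2064 is after 23 February 2064, so that is the next one.

24 February 2064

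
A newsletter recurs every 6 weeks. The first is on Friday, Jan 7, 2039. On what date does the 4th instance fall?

May 13, 2039

The 4th occurrence is 3 intervals after the first: 3 × 42 = 126 days after Jan 7, 2039.
Jan has 31 days — 24 days to the end of Jan leaves 102.
Feb has 28 days (74 left).
Mar has 31 days (43 left).
Apr has 30 days (13 left).
13 days into May → May 13, 2039.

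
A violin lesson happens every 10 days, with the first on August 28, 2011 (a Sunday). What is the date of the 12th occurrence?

December 16, 2011

The 12th occurrence is 11 intervals after the first: 11 × 10 = 110 days after August 28, 2011.
August has 31 days — 3 days to the end of August leaves 107.
September has 30 days (77 left).
October has 31 days (46 left).
November has 30 days (16 left).
16 days into December → December 16, 2011.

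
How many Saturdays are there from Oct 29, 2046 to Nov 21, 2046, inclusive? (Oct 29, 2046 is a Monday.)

3

Oct 29, 2046 is a Monday; the first Saturday on or after it is Nov 3, 2046 (5 days later).
From Nov 3, 2046 to Nov 21, 2046 is 21 − 3 = 18 days.
18 ÷ 7 = 2 full weeks with remainder 4, so 2 more Saturdays after the first → 3.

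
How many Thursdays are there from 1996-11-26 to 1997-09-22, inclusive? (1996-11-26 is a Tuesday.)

1996-11-26 is a Tuesday; the first Thursday on or after it is 1996-11-28 (2 days later).
From 1996-11-28 to 1997-09-22: 2 + 31 + 31 + 28 + 31 + 30 + 31 + 30 + 31 + 31 + 22 = 298 days (rest of November, December, January, February, March, April, May, June, July, August, September).
298 ÷ 7 = 42 full weeks with remainder 4, so 42 more Thursdays after the first → 43.

43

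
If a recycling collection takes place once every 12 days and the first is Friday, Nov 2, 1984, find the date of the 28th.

The 28th occurrence is 27 intervals after the first: 27 × 12 = 324 days after Nov 2, 1984.
Nov has 30 days — 28 days to the end of Nov leaves 296.
Dec has 31 days (265 left).
Jan has 31 days (234 left).
Feb has 28 days (206 left).
Mar has 31 days (175 left).
Apr has 30 days (145 left).
May has 31 days (114 left).
Jun has 30 days (84 left).
Jul has 31 days (53 left).
Aug has 31 days (22 left).
22 days into Sep → Sep 22, 1985.

Sep 22, 1985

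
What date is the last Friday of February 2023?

The first Friday of February 2023 is February 3.
February 2023 has 28 days. Adding weeks: 3, 10, 17, 24 — the last one ≤ 28 is the 24th.

24 February 2023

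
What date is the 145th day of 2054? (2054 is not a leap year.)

January has 31 days (145 − 31 = 114 remain).
February has 28 days (114 − 28 = 86 remain).
March has 31 days (86 − 31 = 55 remain).
April has 30 days (55 − 30 = 25 remain).
25 into May → May 25.

2054-05-25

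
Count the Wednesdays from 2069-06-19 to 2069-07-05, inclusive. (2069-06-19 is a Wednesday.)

3

2069-06-19 is a Wednesday; the first Wednesday on or after it is 2069-06-19.
From 2069-06-19 to 2069-07-05: 11 + 5 = 16 days (rest of June, July).
16 ÷ 7 = 2 full weeks with remainder 2, so 2 more Wednesdays after the first → 3.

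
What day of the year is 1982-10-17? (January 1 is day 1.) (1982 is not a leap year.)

Days in months before October: 31 + 28 + 31 + 30 + 31 + 30 + 31 + 31 + 30 = 273.
Plus 17 days into October → day 290.

290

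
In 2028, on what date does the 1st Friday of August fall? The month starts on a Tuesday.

August 2028 begins on a Tuesday, so the first Friday is August 4 (3 days later).

4 August 2028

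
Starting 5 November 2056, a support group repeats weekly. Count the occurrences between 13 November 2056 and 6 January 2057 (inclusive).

7

Occurrences land 7·i days after 5 November 2056 for i = 0, 1, 2, …
13 November 2056 is 8 days after the start; 8 ÷ 7 = 1 remainder 1; since the remainder is 1, round up to i = 2. First occurrence in the window: #3 on 19 November 2056 (2×7 = 14 days in).
6 January 2057 is 62 days after the start; 62 ÷ 7 = 8 remainder 6. Last occurrence in the window: #9 on 31 December 2056.
Occurrences #3 through #9: 7 in total.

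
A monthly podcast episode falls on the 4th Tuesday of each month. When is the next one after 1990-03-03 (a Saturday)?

1990-03-27

March 1990 starts on a Thursday; its first Tuesday is the 6th, so the 4th Tuesday is the 27th — 1990-03-27.
1990-03-27 is after 1990-03-03, so that is the next one.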